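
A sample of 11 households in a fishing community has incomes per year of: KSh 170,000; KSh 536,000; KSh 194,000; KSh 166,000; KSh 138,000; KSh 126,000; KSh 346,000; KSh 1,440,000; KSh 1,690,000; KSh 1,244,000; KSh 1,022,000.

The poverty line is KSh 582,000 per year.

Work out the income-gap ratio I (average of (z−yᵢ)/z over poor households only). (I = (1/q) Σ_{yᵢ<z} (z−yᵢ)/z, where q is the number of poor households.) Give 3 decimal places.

Below z: KSh 126,000, KSh 138,000, KSh 166,000, KSh 170,000, KSh 194,000, KSh 346,000, KSh 536,000 (q = 7 of N = 11).
Relative gaps: 0.7835, 0.7629, 0.7148, 0.7079, 0.6667, 0.4055, 0.0790; sum = 4.120275.
The income-gap ratio divides by q (the poor only): 4.120275 / 7 = 0.589.

0.589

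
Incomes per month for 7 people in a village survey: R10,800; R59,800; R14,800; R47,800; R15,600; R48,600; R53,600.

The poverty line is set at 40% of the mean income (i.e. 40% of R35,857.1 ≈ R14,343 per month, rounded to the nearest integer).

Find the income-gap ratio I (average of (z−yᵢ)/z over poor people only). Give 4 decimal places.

Incomes under z: R10,800 (q = 1 of N = 7).
Shortfall ratios (z−y)/z: 0.2470; sum = 0.247019.
I averages over the q = 1 poor units only: 0.247019 / 1 = 0.2470.

0.2470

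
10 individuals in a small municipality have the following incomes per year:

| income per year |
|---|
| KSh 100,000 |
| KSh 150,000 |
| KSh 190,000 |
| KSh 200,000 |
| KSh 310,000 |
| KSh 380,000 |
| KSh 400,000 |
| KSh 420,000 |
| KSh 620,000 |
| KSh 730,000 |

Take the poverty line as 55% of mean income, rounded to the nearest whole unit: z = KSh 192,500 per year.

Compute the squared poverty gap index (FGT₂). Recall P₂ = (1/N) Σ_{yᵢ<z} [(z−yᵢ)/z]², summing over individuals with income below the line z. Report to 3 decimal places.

0.028

Poor units: KSh 100,000, KSh 150,000, KSh 190,000 (q = 3 of N = 10).
Shortfall ratios: (192500−100000)/192500 = 0.4805; (192500−150000)/192500 = 0.2208; (192500−190000)/192500 = 0.0130.
Squared: 0.2309; 0.0487; 0.0002.
Sum = 0.279811; P₂ = 0.279811 / 10 = 0.028.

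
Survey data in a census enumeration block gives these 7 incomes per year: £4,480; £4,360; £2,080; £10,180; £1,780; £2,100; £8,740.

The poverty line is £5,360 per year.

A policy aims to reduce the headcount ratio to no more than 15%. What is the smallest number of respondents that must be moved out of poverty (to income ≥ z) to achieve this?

4

Currently q = 5 of N = 7 are below the line (H = 0.714).
A headcount ratio of at most 15% allows at most ⌊0.15 × 7⌋ = 1 poor respondents.
So at least 5 − 1 = 4 must be lifted.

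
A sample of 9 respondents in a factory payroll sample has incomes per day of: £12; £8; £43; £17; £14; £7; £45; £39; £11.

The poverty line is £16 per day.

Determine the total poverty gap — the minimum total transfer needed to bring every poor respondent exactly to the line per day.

£28

Below z: £7, £8, £11, £12, £14 (q = 5 of N = 9).
Individual gaps: 16−7 = 9; 16−8 = 8; 16−11 = 5; 16−12 = 4; 16−14 = 2.
Aggregate gap = £28.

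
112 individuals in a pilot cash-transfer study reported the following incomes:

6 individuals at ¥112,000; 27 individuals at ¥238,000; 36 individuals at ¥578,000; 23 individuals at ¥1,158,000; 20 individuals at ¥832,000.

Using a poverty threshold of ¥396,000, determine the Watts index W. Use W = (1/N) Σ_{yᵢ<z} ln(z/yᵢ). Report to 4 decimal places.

0.1904

Below the line: 6×¥112,000, 27×¥238,000 (q = 33 of N = 112).
ln(z/y) terms: ln(396000/112000) = 1.2629 (×6); ln(396000/238000) = 0.5091 (×27).
W = 21.324368 / 112 = 0.1904.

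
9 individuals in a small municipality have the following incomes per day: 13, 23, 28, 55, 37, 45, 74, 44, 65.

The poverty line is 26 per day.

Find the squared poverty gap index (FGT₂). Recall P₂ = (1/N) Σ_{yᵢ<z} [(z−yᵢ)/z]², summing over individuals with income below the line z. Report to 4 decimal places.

0.0293

Below z: 13, 23 (q = 2 of N = 9).
Gap ratios (z−y)/z: (26−13)/26 = 0.5000; (26−23)/26 = 0.1154.
Squared: 0.2500; 0.0133.
Sum = 0.263314; P₂ = 0.263314 / 9 = 0.0293.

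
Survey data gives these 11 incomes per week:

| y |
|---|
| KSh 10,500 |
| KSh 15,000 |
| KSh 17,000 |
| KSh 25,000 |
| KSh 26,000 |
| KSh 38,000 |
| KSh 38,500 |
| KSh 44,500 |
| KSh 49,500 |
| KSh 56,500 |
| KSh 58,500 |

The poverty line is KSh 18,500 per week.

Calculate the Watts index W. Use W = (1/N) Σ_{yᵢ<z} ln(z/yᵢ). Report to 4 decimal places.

0.0782

Poor units: KSh 10,500, KSh 15,000, KSh 17,000 (q = 3 of N = 11).
ln(z/y) terms: ln(18500/10500) = 0.5664; ln(18500/15000) = 0.2097; ln(18500/17000) = 0.0846.
W = 0.860673 / 11 = 0.0782.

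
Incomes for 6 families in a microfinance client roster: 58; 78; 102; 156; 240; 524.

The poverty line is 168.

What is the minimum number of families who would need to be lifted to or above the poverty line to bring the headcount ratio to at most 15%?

4 of the 6 families are poor, so H = 4/6 = 0.667.
A headcount ratio of at most 15% allows at most ⌊0.15 × 6⌋ = 0 poor families.
So at least 4 − 0 = 4 must be lifted.

4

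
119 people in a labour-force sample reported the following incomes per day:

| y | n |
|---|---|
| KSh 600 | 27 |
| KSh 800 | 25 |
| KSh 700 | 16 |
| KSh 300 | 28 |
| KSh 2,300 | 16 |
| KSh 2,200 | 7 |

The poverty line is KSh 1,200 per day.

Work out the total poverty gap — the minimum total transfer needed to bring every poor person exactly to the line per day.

KSh 59,400

Incomes under z: 28×KSh 300, 27×KSh 600, 16×KSh 700, 25×KSh 800 (q = 96 of N = 119).
Individual gaps: 28×(1200−300) = 25200; 27×(1200−600) = 16200; 16×(1200−700) = 8000; 25×(1200−800) = 10000.
Aggregate gap = KSh 59,400.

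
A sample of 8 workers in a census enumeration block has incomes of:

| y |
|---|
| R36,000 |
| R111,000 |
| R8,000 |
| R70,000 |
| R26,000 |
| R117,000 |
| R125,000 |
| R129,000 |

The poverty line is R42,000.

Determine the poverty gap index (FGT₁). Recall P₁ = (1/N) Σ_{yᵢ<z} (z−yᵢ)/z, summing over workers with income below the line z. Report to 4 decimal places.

Poor units: R8,000, R26,000, R36,000 (q = 3 of N = 8).
Normalized shortfalls: (42000−8000)/42000 = 0.8095; (42000−26000)/42000 = 0.3810; (42000−36000)/42000 = 0.1429.
Sum of shortfalls = 1.333333; P₁ averages over all N: 1.333333 / 8 = 0.1667.

0.1667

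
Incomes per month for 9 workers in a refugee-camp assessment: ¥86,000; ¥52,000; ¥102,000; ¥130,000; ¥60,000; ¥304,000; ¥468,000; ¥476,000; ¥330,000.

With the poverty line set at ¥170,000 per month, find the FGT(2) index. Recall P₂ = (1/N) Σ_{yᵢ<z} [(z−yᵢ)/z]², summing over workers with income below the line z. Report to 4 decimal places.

Below z: ¥52,000, ¥60,000, ¥86,000, ¥102,000, ¥130,000 (q = 5 of N = 9).
Relative gaps: (170000−52000)/170000 = 0.6941; (170000−60000)/170000 = 0.6471; (170000−86000)/170000 = 0.4941; (170000−102000)/170000 = 0.4000; (170000−130000)/170000 = 0.2353.
Squared: 0.4818; 0.4187; 0.2442; 0.1600; 0.0554.
Sum = 1.360000; P₂ = 1.360000 / 9 = 0.1511.

0.1511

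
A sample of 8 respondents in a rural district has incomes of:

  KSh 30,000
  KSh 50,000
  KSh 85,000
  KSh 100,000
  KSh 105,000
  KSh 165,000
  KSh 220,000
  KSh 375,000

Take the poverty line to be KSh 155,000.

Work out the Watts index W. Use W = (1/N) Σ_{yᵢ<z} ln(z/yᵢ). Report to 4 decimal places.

Below the line: KSh 30,000, KSh 50,000, KSh 85,000, KSh 100,000, KSh 105,000 (q = 5 of N = 8).
Log shortfalls: ln(155000/30000) = 1.6422; ln(155000/50000) = 1.1314; ln(155000/85000) = 0.6008; ln(155000/100000) = 0.4383; ln(155000/105000) = 0.3895.
W = 4.202123 / 8 = 0.5253.

0.5253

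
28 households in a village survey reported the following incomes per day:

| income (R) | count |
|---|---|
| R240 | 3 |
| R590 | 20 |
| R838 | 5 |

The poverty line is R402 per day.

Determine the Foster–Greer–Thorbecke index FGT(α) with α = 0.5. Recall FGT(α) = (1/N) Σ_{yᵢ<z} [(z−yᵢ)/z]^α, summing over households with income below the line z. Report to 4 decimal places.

0.0680

Incomes under z: 3×R240 (q = 3 of N = 28).
Normalized shortfalls: (402−240)/402 = 0.4030 (×3).
Raised to α = 0.5: 0.63481 (×3).
Sum = 1.904433; FGT(0.5) = 1.904433 / 28 = 0.0680.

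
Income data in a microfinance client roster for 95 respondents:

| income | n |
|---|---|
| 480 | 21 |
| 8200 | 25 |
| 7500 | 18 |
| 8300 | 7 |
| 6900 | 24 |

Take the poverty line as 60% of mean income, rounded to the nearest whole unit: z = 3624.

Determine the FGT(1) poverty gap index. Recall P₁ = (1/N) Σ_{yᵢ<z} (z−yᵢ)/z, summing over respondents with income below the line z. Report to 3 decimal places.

0.192

Below the line: 21×480 (q = 21 of N = 95).
Shortfall ratios: (3624−480)/3624 = 0.8675 (×21).
Σ = 18.218543. Dividing by the full population N = 95 gives P₁ = 0.192.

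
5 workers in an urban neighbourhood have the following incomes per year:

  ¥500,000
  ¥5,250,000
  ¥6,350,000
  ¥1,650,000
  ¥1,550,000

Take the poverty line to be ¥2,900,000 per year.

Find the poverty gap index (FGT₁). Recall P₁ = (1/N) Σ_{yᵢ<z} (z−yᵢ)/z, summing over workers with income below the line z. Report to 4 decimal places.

Incomes under z: ¥500,000, ¥1,550,000, ¥1,650,000 (q = 3 of N = 5).
Relative gaps: (2900000−500000)/2900000 = 0.8276; (2900000−1550000)/2900000 = 0.4655; (2900000−1650000)/2900000 = 0.4310.
Σ = 1.724138. Dividing by the full population N = 5 gives P₁ = 0.3448.

0.3448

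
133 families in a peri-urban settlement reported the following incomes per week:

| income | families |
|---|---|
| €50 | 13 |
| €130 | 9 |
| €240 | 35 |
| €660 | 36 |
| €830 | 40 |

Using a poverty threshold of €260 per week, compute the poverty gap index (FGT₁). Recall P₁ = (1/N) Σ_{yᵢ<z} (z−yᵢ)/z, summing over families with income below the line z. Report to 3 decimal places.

0.133

Below the line: 13×€50, 9×€130, 35×€240 (q = 57 of N = 133).
Relative gaps: (260−50)/260 = 0.8077 (×13); (260−130)/260 = 0.5000 (×9); (260−240)/260 = 0.0769 (×35).
Sum of shortfalls = 17.692308; P₁ averages over all N: 17.692308 / 133 = 0.133.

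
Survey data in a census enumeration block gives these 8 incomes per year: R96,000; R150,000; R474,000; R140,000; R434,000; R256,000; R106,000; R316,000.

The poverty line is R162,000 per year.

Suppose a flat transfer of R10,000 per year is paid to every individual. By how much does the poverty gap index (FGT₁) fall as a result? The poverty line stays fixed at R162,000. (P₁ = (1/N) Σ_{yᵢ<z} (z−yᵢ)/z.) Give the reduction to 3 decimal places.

0.031

Before: below the line — R96,000, R106,000, R140,000, R150,000; poverty gap index (FGT₁) = 0.12037.
After the R10,000 transfer: below the line — R106,000, R116,000, R150,000, R160,000; poverty gap index (FGT₁) = 0.08951.
Reduction = 0.12037 − 0.08951 = 0.031.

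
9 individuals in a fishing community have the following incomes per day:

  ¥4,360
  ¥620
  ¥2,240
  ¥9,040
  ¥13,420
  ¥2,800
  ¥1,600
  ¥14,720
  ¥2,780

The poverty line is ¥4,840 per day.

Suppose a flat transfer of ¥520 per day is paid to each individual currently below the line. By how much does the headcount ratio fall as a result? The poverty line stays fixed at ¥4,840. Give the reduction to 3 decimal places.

Before: below the line — ¥620, ¥1,600, ¥2,240, ¥2,780, ¥2,800, ¥4,360; headcount ratio = 0.66667.
After the ¥520 transfer: below the line — ¥1,140, ¥2,120, ¥2,760, ¥3,300, ¥3,320; headcount ratio = 0.55556.
Reduction = 0.66667 − 0.55556 = 0.111.

0.111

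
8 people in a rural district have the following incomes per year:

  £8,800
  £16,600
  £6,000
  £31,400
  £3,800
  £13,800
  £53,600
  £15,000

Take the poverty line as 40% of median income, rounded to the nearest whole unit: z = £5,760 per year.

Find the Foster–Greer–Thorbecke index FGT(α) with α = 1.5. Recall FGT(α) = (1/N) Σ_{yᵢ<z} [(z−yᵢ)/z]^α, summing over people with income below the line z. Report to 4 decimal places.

Incomes under z: £3,800 (q = 1 of N = 8).
Gap ratios (z−y)/z: (5760−3800)/5760 = 0.3403.
Raised to α = 1.5: 0.19850.
Sum = 0.198495; FGT(1.5) = 0.198495 / 8 = 0.0248.

0.0248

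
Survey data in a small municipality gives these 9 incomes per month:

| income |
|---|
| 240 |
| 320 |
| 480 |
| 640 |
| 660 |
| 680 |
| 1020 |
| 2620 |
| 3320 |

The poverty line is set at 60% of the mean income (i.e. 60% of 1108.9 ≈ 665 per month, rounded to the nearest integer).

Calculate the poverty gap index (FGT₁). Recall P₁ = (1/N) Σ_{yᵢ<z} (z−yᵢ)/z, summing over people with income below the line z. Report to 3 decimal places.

Incomes under z: 240, 320, 480, 640, 660 (q = 5 of N = 9).
Relative gaps: (665−240)/665 = 0.6391; (665−320)/665 = 0.5188; (665−480)/665 = 0.2782; (665−640)/665 = 0.0376; (665−660)/665 = 0.0075.
Σ = 1.481203. Dividing by the full population N = 9 gives P₁ = 0.165.

0.165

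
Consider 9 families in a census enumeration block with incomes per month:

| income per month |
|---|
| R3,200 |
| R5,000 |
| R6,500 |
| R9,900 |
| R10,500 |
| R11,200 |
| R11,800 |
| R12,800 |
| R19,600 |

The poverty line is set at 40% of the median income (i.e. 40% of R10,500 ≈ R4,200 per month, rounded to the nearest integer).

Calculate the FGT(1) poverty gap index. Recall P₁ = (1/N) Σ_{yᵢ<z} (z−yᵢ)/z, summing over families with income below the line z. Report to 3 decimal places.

Below z: R3,200 (q = 1 of N = 9).
Gap ratios (z−y)/z: (4200−3200)/4200 = 0.2381.
Σ = 0.238095. Dividing by the full population N = 9 gives P₁ = 0.026.

0.026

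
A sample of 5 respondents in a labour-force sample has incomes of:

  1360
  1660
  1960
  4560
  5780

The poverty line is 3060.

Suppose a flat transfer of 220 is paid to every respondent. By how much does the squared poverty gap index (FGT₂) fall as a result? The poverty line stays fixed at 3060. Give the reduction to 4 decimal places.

Before: below the line — 1360, 1660, 1960; squared poverty gap index (FGT₂) = 0.129437.
After the 220 transfer: below the line — 1580, 1880, 2180; squared poverty gap index (FGT₂) = 0.093067.
Reduction = 0.129437 − 0.093067 = 0.0364.

0.0364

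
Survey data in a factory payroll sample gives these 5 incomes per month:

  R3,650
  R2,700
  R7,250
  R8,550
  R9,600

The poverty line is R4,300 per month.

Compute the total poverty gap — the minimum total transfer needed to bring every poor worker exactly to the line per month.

Below z: R2,700, R3,650 (q = 2 of N = 5).
Individual gaps: 4300−2700 = 1600; 4300−3650 = 650.
Aggregate gap = R2,250.

R2,250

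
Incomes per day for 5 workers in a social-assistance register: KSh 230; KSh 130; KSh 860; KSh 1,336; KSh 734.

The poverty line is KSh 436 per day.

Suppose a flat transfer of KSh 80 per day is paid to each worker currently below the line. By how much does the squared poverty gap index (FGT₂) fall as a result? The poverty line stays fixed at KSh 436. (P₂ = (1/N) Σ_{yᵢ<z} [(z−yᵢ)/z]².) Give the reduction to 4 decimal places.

Before: below the line — KSh 130, KSh 230; squared poverty gap index (FGT₂) = 0.143161.
After the KSh 80 transfer: below the line — KSh 210, KSh 310; squared poverty gap index (FGT₂) = 0.070440.
Reduction = 0.143161 − 0.070440 = 0.0727.

0.0727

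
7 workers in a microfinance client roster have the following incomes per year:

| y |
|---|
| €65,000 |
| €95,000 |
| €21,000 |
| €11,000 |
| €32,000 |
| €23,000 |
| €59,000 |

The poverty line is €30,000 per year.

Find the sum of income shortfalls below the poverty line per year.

Incomes under z: €11,000, €21,000, €23,000 (q = 3 of N = 7).
Individual gaps: 30000−11000 = 19000; 30000−21000 = 9000; 30000−23000 = 7000.
Aggregate gap = €35,000.

€35,000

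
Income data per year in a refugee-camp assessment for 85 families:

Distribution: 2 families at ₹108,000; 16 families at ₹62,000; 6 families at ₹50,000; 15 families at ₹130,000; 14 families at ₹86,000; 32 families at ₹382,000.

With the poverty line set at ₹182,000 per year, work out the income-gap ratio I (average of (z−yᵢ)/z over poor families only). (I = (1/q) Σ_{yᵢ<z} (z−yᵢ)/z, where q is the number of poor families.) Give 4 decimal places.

Incomes under z: 6×₹50,000, 16×₹62,000, 14×₹86,000, 2×₹108,000, 15×₹130,000 (q = 53 of N = 85).
Relative gaps: 0.7253 (×6), 0.6593 (×16), 0.5275 (×14), 0.4066 (×2), 0.2857 (×15); sum = 27.384615.
I averages over the q = 53 poor units only: 27.384615 / 53 = 0.5167.

0.5167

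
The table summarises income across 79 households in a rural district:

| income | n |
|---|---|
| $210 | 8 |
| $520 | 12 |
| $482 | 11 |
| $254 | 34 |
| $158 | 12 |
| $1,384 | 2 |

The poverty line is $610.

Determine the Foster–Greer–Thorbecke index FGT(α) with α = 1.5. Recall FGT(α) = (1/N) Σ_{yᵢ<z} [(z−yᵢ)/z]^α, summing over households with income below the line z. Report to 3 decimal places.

0.365

Poor units: 12×$158, 8×$210, 34×$254, 11×$482, 12×$520 (q = 77 of N = 79).
Relative gaps: (610−158)/610 = 0.7410 (×12); (610−210)/610 = 0.6557 (×8); (610−254)/610 = 0.5836 (×34); (610−482)/610 = 0.2098 (×11); (610−520)/610 = 0.1475 (×12).
Raised to α = 1.5: 0.63784 (×12); 0.53100 (×8); 0.44584 (×34); 0.09612 (×11); 0.05667 (×12).
Sum = 28.798110; FGT(1.5) = 28.798110 / 79 = 0.365.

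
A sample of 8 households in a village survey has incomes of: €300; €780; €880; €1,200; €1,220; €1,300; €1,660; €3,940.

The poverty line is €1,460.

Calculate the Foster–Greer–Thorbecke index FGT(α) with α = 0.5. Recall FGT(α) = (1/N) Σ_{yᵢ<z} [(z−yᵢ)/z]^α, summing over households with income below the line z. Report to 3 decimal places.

0.420

Incomes under z: €300, €780, €880, €1,200, €1,220, €1,300 (q = 6 of N = 8).
Relative gaps: (1460−300)/1460 = 0.7945; (1460−780)/1460 = 0.4658; (1460−880)/1460 = 0.3973; (1460−1200)/1460 = 0.1781; (1460−1220)/1460 = 0.1644; (1460−1300)/1460 = 0.1096.
Raised to α = 0.5: 0.89136; 0.68246; 0.63029; 0.42200; 0.40544; 0.33104.
Sum = 3.362589; FGT(0.5) = 3.362589 / 8 = 0.420.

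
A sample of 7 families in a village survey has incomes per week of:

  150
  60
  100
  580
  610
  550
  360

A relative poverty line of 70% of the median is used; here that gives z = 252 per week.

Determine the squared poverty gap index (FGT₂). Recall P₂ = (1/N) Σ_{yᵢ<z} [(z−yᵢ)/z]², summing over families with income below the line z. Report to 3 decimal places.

0.158

Below the line: 60, 100, 150 (q = 3 of N = 7).
Gap ratios (z−y)/z: (252−60)/252 = 0.7619; (252−100)/252 = 0.6032; (252−150)/252 = 0.4048.
Squared: 0.5805; 0.3638; 0.1638.
Sum = 1.108151; P₂ = 1.108151 / 7 = 0.158.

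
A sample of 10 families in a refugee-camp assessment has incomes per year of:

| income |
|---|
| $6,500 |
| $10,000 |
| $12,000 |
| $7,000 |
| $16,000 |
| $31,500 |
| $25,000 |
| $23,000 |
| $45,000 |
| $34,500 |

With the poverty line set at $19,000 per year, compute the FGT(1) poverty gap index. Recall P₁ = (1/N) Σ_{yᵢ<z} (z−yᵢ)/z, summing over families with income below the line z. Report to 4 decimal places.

Poor units: $6,500, $7,000, $10,000, $12,000, $16,000 (q = 5 of N = 10).
Gap ratios (z−y)/z: (19000−6500)/19000 = 0.6579; (19000−7000)/19000 = 0.6316; (19000−10000)/19000 = 0.4737; (19000−12000)/19000 = 0.3684; (19000−16000)/19000 = 0.1579.
Sum of shortfalls = 2.289474; P₁ averages over all N: 2.289474 / 10 = 0.2289.

0.2289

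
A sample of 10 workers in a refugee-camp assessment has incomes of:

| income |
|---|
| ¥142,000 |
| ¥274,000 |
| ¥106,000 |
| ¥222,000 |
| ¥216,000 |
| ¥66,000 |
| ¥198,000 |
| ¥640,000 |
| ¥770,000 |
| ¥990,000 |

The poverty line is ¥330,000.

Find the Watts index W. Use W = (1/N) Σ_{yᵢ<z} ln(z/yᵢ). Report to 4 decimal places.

Below z: ¥66,000, ¥106,000, ¥142,000, ¥198,000, ¥216,000, ¥222,000, ¥274,000 (q = 7 of N = 10).
ln(z/y) terms: ln(330000/66000) = 1.6094; ln(330000/106000) = 1.1357; ln(330000/142000) = 0.8433; ln(330000/198000) = 0.5108; ln(330000/216000) = 0.4238; ln(330000/222000) = 0.3964; ln(330000/274000) = 0.1860.
W = 5.105377 / 10 = 0.5105.

0.5105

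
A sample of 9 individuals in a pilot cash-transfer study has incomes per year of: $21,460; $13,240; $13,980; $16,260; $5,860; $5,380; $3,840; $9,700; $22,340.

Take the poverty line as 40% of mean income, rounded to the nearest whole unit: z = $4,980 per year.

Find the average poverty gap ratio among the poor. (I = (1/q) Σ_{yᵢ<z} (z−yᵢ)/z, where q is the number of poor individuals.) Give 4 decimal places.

0.2289

Poor units: $3,840 (q = 1 of N = 9).
Relative gaps: 0.2289; sum = 0.228916.
I averages over the q = 1 poor units only: 0.228916 / 1 = 0.2289.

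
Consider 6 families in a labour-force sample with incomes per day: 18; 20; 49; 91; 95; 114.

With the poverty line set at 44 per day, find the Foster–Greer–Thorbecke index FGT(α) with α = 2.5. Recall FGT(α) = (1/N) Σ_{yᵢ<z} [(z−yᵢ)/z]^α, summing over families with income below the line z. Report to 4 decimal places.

0.0814

Incomes under z: 18, 20 (q = 2 of N = 6).
Relative gaps: (44−18)/44 = 0.5909; (44−20)/44 = 0.5455.
Raised to α = 2.5: 0.26841; 0.21973.
Sum = 0.488145; FGT(2.5) = 0.488145 / 6 = 0.0814.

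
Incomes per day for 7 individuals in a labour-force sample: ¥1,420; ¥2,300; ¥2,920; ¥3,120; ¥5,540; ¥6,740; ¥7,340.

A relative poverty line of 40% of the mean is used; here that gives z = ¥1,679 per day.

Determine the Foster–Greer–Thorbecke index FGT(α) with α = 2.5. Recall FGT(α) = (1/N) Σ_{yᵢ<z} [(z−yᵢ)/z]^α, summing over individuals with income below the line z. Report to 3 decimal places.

0.001

Below z: ¥1,420 (q = 1 of N = 7).
Gap ratios (z−y)/z: (1679−1420)/1679 = 0.1543.
Raised to α = 2.5: 0.00935.
Sum = 0.009346; FGT(2.5) = 0.009346 / 7 = 0.001.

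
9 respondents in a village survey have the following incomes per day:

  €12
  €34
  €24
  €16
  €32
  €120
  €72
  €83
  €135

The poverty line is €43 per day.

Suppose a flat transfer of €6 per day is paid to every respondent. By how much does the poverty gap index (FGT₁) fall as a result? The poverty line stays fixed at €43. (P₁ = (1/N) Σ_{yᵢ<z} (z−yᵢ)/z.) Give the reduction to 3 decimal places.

Before: below the line — €12, €16, €24, €32, €34; poverty gap index (FGT₁) = 0.25065.
After the €6 transfer: below the line — €18, €22, €30, €38, €40; poverty gap index (FGT₁) = 0.17313.
Reduction = 0.25065 − 0.17313 = 0.078.

0.078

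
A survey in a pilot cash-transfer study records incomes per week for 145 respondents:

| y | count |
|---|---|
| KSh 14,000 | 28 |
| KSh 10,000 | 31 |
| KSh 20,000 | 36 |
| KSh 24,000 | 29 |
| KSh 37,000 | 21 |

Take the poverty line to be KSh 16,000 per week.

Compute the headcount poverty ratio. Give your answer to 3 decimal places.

59 of the 145 respondents have income below KSh 16,000.
H = 59/145 = 0.407.

0.407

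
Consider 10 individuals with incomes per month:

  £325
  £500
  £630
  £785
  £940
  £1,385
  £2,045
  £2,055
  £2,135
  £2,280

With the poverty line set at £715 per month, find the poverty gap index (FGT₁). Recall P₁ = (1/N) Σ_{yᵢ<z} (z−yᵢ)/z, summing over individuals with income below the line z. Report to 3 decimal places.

Below z: £325, £500, £630 (q = 3 of N = 10).
Normalized shortfalls: (715−325)/715 = 0.5455; (715−500)/715 = 0.3007; (715−630)/715 = 0.1189.
Σ = 0.965035. Dividing by the full population N = 10 gives P₁ = 0.097.

0.097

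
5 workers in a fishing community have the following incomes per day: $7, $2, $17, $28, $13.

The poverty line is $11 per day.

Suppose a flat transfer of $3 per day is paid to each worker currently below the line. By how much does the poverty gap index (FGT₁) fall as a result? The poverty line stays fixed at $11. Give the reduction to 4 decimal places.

Before: below the line — $2, $7; poverty gap index (FGT₁) = 0.236364.
After the $3 transfer: below the line — $5, $10; poverty gap index (FGT₁) = 0.127273.
Reduction = 0.236364 − 0.127273 = 0.1091.

0.1091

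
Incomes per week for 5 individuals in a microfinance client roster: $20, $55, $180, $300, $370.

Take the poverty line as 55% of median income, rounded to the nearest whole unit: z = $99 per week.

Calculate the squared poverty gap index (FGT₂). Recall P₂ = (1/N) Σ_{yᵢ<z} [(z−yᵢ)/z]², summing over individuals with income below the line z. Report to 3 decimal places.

0.167

Below z: $20, $55 (q = 2 of N = 5).
Normalized shortfalls: (99−20)/99 = 0.7980; (99−55)/99 = 0.4444.
Squared: 0.6368; 0.1975.
Sum = 0.834303; P₂ = 0.834303 / 5 = 0.167.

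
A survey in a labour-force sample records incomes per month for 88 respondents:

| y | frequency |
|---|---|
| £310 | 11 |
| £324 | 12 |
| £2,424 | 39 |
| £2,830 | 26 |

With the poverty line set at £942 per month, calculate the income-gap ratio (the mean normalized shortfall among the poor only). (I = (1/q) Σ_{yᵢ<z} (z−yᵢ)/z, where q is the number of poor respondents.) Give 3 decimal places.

Below z: 11×£310, 12×£324 (q = 23 of N = 88).
Shortfall ratios (z−y)/z: 0.6709 (×11), 0.6561 (×12); sum = 15.252654.
The income-gap ratio divides by q (the poor only): 15.252654 / 23 = 0.663.

0.663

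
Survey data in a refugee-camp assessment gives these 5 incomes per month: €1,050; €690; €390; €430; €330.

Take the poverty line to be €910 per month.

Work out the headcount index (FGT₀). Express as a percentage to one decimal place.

80.0%

4 of the 5 individuals have income below €910.
H = 4/5 = 80.0%.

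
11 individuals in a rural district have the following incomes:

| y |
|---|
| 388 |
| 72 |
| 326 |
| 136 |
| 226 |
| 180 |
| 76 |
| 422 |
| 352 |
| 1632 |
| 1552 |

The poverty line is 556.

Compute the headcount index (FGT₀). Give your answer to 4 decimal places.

0.8182

9 of the 11 individuals have income below 556.
H = 9/11 = 0.8182.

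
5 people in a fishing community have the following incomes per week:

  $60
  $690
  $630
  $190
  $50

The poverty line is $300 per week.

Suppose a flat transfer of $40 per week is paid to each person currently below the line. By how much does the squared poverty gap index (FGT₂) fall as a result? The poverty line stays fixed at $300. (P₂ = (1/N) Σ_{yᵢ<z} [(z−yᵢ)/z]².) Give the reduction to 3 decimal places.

0.096

Before: below the line — $50, $60, $190; squared poverty gap index (FGT₂) = 0.29378.
After the $40 transfer: below the line — $90, $100, $230; squared poverty gap index (FGT₂) = 0.19778.
Reduction = 0.29378 − 0.19778 = 0.096.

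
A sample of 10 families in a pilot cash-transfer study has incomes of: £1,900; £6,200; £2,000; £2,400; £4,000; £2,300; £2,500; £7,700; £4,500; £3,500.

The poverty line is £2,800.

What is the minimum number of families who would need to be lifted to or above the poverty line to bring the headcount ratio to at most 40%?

1

Currently q = 5 of N = 10 are below the line (H = 0.500).
A headcount ratio of at most 40% allows at most ⌊0.40 × 10⌋ = 4 poor families.
So at least 5 − 4 = 1 must be lifted.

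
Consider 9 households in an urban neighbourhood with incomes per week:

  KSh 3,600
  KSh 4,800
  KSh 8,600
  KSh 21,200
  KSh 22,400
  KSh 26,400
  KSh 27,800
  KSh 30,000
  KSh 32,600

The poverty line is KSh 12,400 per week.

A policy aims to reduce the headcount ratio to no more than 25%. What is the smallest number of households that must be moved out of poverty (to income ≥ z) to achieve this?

Currently q = 3 of N = 9 are below the line (H = 0.333).
A headcount ratio of at most 25% allows at most ⌊0.25 × 9⌋ = 2 poor households.
So at least 3 − 2 = 1 must be lifted.

1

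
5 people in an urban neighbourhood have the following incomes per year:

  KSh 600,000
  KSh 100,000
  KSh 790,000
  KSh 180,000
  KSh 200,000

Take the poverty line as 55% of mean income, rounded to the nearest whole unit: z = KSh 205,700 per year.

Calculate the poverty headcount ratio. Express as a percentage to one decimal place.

60.0%

3 of the 5 people have income below KSh 205,700.
H = 3/5 = 60.0%.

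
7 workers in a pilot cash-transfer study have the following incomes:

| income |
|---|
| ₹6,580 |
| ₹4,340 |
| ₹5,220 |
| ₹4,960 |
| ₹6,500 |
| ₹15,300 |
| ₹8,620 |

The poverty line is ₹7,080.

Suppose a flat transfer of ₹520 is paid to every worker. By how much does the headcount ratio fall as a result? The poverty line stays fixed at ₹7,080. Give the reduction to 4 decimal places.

Before: below the line — ₹4,340, ₹4,960, ₹5,220, ₹6,500, ₹6,580; headcount ratio = 0.714286.
After the ₹520 transfer: below the line — ₹4,860, ₹5,480, ₹5,740, ₹7,020; headcount ratio = 0.571429.
Reduction = 0.714286 − 0.571429 = 0.1429.

0.1429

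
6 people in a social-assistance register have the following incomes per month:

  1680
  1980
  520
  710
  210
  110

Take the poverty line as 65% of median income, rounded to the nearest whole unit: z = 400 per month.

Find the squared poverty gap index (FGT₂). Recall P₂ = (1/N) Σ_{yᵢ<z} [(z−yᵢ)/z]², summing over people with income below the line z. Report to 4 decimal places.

0.1252

Incomes under z: 110, 210 (q = 2 of N = 6).
Gap ratios (z−y)/z: (400−110)/400 = 0.7250; (400−210)/400 = 0.4750.
Squared: 0.5256; 0.2256.
Sum = 0.751250; P₂ = 0.751250 / 6 = 0.1252.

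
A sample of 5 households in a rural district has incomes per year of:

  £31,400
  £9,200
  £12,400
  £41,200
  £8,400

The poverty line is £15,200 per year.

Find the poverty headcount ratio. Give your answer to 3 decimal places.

0.600

3 of the 5 households have income below £15,200.
H = 3/5 = 0.600.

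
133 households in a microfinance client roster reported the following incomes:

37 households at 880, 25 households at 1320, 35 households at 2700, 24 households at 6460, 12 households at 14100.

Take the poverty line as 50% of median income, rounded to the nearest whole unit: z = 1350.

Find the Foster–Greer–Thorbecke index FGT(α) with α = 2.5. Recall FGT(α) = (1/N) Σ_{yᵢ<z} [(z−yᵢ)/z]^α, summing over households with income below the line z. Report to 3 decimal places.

0.020

Poor units: 37×880, 25×1320 (q = 62 of N = 133).
Gap ratios (z−y)/z: (1350−880)/1350 = 0.3481 (×37); (1350−1320)/1350 = 0.0222 (×25).
Raised to α = 2.5: 0.07152 (×37); 0.00007 (×25).
Sum = 2.647975; FGT(2.5) = 2.647975 / 133 = 0.020.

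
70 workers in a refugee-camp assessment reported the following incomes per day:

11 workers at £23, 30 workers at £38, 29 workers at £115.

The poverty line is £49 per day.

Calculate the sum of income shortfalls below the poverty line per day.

Below z: 11×£23, 30×£38 (q = 41 of N = 70).
Individual gaps: 11×(49−23) = 286; 30×(49−38) = 330.
Aggregate gap = £616.

£616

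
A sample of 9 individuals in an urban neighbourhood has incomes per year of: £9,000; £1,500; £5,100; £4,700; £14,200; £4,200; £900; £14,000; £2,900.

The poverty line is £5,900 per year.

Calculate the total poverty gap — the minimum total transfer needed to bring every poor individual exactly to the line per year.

Below z: £900, £1,500, £2,900, £4,200, £4,700, £5,100 (q = 6 of N = 9).
Individual gaps: 5900−900 = 5000; 5900−1500 = 4400; 5900−2900 = 3000; 5900−4200 = 1700; 5900−4700 = 1200; 5900−5100 = 800.
Aggregate gap = £16,100.

£16,100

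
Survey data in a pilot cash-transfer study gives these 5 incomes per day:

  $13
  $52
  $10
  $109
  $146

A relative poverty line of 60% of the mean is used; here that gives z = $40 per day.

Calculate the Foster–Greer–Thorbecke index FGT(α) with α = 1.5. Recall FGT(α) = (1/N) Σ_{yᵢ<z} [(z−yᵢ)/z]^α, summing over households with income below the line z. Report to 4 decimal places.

Poor units: $10, $13 (q = 2 of N = 5).
Normalized shortfalls: (40−10)/40 = 0.7500; (40−13)/40 = 0.6750.
Raised to α = 1.5: 0.64952; 0.55457.
Sum = 1.204088; FGT(1.5) = 1.204088 / 5 = 0.2408.

0.2408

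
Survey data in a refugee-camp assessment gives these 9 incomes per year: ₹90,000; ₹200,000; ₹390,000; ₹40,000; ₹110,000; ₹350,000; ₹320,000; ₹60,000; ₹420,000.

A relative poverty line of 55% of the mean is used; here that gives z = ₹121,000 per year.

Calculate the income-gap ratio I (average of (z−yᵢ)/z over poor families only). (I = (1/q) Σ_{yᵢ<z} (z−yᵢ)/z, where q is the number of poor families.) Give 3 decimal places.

Below z: ₹40,000, ₹60,000, ₹90,000, ₹110,000 (q = 4 of N = 9).
Shortfall ratios (z−y)/z: 0.6694, 0.5041, 0.2562, 0.0909; sum = 1.520661.
The income-gap ratio divides by q (the poor only): 1.520661 / 4 = 0.380.

0.380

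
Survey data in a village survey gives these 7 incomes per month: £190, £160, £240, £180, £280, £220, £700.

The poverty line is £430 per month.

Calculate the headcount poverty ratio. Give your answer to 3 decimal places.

6 of the 7 households have income below £430.
H = 6/7 = 0.857.

0.857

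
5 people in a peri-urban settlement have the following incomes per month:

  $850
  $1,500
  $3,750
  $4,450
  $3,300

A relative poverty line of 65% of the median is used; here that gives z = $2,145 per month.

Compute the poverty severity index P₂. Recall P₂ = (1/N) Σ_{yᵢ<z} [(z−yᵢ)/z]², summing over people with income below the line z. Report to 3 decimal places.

0.091

Poor units: $850, $1,500 (q = 2 of N = 5).
Shortfall ratios: (2145−850)/2145 = 0.6037; (2145−1500)/2145 = 0.3007.
Squared: 0.3645; 0.0904.
Sum = 0.454910; P₂ = 0.454910 / 5 = 0.091.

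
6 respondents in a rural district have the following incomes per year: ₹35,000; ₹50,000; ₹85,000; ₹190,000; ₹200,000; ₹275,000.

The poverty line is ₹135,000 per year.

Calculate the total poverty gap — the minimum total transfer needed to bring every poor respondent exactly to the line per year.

₹235,000

Incomes under z: ₹35,000, ₹50,000, ₹85,000 (q = 3 of N = 6).
Individual gaps: 135000−35000 = 100000; 135000−50000 = 85000; 135000−85000 = 50000.
Aggregate gap = ₹235,000.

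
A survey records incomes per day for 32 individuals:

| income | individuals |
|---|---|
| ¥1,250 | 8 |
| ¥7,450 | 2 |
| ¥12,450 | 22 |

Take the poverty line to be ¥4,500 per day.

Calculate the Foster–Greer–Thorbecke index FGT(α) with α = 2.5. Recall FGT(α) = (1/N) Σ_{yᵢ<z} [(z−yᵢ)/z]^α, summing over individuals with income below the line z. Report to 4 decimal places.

Poor units: 8×¥1,250 (q = 8 of N = 32).
Gap ratios (z−y)/z: (4500−1250)/4500 = 0.7222 (×8).
Raised to α = 2.5: 0.44328 (×8).
Sum = 3.546232; FGT(2.5) = 3.546232 / 32 = 0.1108.

0.1108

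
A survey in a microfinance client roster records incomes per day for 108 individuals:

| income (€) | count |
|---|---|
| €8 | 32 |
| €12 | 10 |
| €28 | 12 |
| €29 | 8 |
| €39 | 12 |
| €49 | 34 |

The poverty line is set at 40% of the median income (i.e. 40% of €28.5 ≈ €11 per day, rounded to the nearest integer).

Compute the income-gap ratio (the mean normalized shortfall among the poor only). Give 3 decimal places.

0.273

Below the line: 32×€8 (q = 32 of N = 108).
Relative gaps: 0.2727 (×32); sum = 8.727273.
I averages over the q = 32 poor units only: 8.727273 / 32 = 0.273.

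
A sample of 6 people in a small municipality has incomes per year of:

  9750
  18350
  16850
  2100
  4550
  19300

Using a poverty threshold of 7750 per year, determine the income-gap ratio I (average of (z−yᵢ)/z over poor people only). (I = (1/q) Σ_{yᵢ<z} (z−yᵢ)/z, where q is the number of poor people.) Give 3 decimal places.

0.571

Poor units: 2100, 4550 (q = 2 of N = 6).
Relative gaps: 0.7290, 0.4129; sum = 1.141935.
I averages over the q = 2 poor units only: 1.141935 / 2 = 0.571.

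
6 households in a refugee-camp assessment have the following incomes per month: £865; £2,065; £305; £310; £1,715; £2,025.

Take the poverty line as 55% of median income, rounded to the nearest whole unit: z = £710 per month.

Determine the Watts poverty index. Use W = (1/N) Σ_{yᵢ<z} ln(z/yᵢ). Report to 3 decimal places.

Below z: £305, £310 (q = 2 of N = 6).
Log gaps: ln(710/305) = 0.8450; ln(710/310) = 0.8287.
W = 1.673646 / 6 = 0.279.

0.279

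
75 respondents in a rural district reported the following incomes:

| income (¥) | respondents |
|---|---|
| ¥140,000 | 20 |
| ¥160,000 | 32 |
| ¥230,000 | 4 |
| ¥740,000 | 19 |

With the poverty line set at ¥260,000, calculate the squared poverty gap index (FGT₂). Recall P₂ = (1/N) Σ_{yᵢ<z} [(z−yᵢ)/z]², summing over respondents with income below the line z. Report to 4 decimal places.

0.1206

Poor units: 20×¥140,000, 32×¥160,000, 4×¥230,000 (q = 56 of N = 75).
Relative gaps: (260000−140000)/260000 = 0.4615 (×20); (260000−160000)/260000 = 0.3846 (×32); (260000−230000)/260000 = 0.1154 (×4).
Squared: 0.2130 (×20); 0.1479 (×32); 0.0133 (×4).
Sum = 9.047337; P₂ = 9.047337 / 75 = 0.1206.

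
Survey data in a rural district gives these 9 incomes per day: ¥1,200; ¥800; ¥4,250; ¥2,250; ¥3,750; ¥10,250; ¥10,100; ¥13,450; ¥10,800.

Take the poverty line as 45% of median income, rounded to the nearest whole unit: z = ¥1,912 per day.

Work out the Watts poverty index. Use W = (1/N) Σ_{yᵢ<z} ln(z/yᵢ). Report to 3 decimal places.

Below the line: ¥800, ¥1,200 (q = 2 of N = 9).
ln(z/y) terms: ln(1912/800) = 0.8713; ln(1912/1200) = 0.4658.
W = 1.337122 / 9 = 0.149.

0.149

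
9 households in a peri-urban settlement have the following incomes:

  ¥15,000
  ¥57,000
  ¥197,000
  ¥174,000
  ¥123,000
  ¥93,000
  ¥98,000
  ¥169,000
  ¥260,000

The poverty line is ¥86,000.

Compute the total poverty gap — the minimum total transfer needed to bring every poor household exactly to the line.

¥100,000

Poor units: ¥15,000, ¥57,000 (q = 2 of N = 9).
Individual gaps: 86000−15000 = 71000; 86000−57000 = 29000.
Aggregate gap = ¥100,000.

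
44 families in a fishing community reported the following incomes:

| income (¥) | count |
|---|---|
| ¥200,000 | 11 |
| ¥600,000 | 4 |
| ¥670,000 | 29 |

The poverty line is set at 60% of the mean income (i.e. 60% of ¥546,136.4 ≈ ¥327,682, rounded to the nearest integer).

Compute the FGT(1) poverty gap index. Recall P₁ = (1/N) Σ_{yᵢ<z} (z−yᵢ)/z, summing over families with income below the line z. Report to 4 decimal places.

Below z: 11×¥200,000 (q = 11 of N = 44).
Shortfall ratios: (327682−200000)/327682 = 0.3897 (×11).
Sum of shortfalls = 4.286174; P₁ averages over all N: 4.286174 / 44 = 0.0974.

0.0974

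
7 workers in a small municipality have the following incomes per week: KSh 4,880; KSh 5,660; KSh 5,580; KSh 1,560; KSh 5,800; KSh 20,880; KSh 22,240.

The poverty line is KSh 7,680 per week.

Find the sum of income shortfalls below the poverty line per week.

Below z: KSh 1,560, KSh 4,880, KSh 5,580, KSh 5,660, KSh 5,800 (q = 5 of N = 7).
Individual gaps: 7680−1560 = 6120; 7680−4880 = 2800; 7680−5580 = 2100; 7680−5660 = 2020; 7680−5800 = 1880.
Aggregate gap = KSh 14,920.

KSh 14,920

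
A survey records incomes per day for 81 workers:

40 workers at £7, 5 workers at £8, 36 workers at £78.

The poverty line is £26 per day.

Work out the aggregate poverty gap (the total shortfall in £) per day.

Poor units: 40×£7, 5×£8 (q = 45 of N = 81).
Individual gaps: 40×(26−7) = 760; 5×(26−8) = 90.
Aggregate gap = £850.

£850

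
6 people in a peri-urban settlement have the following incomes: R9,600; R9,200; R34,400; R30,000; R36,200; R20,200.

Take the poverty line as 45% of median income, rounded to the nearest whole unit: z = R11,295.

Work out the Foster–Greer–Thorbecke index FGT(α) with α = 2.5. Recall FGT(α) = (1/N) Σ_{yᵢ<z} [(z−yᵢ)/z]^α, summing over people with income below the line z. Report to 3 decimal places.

0.004

Incomes under z: R9,200, R9,600 (q = 2 of N = 6).
Relative gaps: (11295−9200)/11295 = 0.1855; (11295−9600)/11295 = 0.1501.
Raised to α = 2.5: 0.01482; 0.00872.
Sum = 0.023540; FGT(2.5) = 0.023540 / 6 = 0.004.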